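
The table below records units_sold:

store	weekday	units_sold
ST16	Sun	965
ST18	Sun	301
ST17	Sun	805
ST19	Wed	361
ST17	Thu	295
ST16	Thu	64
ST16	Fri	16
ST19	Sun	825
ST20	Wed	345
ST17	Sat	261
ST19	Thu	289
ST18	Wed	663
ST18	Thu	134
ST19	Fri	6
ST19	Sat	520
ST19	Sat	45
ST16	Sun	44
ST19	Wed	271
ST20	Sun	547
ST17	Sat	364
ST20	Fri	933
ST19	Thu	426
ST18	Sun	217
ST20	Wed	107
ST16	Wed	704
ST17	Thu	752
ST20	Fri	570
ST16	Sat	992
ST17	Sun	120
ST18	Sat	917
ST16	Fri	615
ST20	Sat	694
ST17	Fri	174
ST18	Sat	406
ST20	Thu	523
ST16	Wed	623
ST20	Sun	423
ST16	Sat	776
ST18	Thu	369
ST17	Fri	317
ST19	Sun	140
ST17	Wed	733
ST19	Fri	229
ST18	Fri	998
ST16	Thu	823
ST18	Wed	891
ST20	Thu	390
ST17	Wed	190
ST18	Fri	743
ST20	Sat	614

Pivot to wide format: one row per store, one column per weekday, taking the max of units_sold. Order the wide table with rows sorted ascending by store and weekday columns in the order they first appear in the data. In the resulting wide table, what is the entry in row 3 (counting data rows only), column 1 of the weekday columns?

301

With rows sorted ascending by store, row 3 is store=ST18. weekday columns in first-appearance order: Sun, Wed, Thu, Fri, Sat; column 1 is Sun.
Long rows with store=ST18, weekday=Sun: max(301, 217) = 301.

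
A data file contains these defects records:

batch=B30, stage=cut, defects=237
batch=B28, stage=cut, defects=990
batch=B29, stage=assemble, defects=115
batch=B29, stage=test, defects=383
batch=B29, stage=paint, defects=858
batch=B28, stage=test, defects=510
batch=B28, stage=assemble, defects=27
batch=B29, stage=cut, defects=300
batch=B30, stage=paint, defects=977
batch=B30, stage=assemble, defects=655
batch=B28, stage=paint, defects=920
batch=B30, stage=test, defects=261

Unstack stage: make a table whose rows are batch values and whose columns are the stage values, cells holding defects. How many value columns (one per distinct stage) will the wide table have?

4 distinct stage values: assemble, cut, test, paint.

4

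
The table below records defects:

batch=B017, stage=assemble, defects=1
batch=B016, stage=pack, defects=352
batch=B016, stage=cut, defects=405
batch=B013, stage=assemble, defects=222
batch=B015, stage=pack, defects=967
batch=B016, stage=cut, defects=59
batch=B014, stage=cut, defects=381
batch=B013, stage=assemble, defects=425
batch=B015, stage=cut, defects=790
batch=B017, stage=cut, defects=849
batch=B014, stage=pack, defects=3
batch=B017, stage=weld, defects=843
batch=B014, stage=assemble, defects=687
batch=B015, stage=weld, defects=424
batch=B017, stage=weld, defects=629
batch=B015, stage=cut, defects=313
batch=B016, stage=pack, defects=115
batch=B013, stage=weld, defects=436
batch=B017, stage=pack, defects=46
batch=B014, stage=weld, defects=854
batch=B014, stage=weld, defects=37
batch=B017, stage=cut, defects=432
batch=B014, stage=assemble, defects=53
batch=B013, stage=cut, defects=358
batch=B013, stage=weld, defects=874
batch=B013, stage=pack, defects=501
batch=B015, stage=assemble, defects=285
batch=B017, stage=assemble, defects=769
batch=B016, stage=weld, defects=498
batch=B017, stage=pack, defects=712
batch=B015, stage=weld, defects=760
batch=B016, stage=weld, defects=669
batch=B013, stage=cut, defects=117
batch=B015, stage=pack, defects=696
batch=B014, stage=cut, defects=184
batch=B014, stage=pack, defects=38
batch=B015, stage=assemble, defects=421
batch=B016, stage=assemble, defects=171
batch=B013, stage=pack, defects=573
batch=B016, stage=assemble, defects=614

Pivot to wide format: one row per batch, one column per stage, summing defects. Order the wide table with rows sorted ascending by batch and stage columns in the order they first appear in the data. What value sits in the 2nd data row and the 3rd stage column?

With rows sorted ascending by batch, row 2 is batch=B014. stage columns in first-appearance order: assemble, pack, cut, weld; column 3 is cut.
Long rows with batch=B014, stage=cut: 381 + 184 = 565.

565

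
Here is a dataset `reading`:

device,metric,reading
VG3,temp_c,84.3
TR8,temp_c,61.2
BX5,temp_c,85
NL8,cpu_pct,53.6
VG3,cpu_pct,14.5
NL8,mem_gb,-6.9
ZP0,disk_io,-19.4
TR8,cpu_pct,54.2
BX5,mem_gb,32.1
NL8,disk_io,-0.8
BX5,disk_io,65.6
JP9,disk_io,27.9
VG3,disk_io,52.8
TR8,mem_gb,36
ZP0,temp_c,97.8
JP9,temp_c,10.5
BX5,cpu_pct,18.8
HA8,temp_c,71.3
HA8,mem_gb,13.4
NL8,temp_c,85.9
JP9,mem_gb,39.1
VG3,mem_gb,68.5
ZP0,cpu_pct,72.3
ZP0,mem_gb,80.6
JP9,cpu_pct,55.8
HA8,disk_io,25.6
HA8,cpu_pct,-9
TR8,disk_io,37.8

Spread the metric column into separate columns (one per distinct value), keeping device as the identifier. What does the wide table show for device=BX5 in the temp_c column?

85

Wide layout: rows indexed by device, columns are the 4 distinct metric values (temp_c, cpu_pct, mem_gb, disk_io).
Cell (device=BX5, metric=temp_c) draws from the long row where device=BX5 and metric=temp_c, which has reading=85.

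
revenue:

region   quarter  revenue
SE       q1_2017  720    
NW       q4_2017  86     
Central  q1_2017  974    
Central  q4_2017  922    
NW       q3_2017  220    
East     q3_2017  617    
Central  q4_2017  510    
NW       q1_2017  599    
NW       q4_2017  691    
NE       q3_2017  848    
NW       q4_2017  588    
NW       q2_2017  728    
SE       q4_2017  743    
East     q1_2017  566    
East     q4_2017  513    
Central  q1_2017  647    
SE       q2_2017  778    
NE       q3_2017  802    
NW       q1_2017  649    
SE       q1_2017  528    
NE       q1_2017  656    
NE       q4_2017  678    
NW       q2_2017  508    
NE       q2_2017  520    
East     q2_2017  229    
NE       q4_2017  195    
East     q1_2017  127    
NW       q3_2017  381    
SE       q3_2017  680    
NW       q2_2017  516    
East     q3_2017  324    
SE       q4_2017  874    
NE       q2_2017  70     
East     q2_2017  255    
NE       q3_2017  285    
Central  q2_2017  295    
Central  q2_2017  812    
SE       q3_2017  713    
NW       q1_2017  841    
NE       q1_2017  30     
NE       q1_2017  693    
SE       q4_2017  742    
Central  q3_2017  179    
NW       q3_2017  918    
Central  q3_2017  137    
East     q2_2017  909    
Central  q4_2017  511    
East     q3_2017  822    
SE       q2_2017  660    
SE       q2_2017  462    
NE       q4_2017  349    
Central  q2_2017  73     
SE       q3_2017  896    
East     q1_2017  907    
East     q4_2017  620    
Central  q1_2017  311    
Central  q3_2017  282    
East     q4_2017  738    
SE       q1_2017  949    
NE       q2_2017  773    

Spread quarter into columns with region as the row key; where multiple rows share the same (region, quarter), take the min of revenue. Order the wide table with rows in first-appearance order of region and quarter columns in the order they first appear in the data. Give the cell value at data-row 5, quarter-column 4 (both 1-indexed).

70

With rows in first-appearance order of region, row 5 is region=NE. quarter columns in first-appearance order: q1_2017, q4_2017, q3_2017, q2_2017; column 4 is q2_2017.
Long rows with region=NE, quarter=q2_2017: min(520, 70, 773) = 70.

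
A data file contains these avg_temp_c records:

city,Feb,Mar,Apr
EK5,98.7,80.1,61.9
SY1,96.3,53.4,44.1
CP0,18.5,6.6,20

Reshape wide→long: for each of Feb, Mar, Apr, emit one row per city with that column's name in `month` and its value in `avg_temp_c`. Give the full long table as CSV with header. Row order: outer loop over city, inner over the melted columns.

Each (city, column) pair becomes one row: 3 × 3 = 9 rows.
For example, (EK5, Feb) → avg_temp_c=98.7.

city,month,avg_temp_c
EK5,Feb,98.7
EK5,Mar,80.1
EK5,Apr,61.9
SY1,Feb,96.3
SY1,Mar,53.4
SY1,Apr,44.1
CP0,Feb,18.5
CP0,Mar,6.6
CP0,Apr,20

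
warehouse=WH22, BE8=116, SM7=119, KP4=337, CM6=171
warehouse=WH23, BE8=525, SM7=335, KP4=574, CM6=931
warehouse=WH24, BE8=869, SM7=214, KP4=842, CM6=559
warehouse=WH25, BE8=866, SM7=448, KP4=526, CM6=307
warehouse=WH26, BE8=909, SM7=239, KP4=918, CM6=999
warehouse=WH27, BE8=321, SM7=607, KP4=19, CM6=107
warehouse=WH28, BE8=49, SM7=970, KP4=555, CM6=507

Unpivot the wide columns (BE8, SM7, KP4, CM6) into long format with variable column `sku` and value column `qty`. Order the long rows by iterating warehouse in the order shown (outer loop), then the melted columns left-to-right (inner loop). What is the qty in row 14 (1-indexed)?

448

28 rows total (7 × 4). Row 14: index ⌊(14-1)/4⌋ = 3 into warehouse → WH25; (14-1) mod 4 = 1 into the melted columns → SM7.
So row 14 is (WH25, SM7, 448); qty = 448.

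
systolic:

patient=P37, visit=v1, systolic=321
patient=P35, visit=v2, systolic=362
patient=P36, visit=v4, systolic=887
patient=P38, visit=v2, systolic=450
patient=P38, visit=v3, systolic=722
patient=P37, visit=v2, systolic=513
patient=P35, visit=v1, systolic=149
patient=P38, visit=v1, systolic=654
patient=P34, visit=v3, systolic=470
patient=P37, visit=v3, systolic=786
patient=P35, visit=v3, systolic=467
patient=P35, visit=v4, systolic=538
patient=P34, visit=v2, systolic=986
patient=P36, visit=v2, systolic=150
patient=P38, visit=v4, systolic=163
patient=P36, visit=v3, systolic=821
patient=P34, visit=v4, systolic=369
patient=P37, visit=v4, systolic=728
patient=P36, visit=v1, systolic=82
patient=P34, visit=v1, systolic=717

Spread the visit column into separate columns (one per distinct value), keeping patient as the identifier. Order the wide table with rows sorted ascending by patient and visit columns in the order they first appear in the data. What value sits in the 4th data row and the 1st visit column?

321

With rows sorted ascending by patient, row 4 is patient=P37. visit columns in first-appearance order: v1, v2, v4, v3; column 1 is v1.
Long rows with patient=P37, visit=v1: systolic = 321.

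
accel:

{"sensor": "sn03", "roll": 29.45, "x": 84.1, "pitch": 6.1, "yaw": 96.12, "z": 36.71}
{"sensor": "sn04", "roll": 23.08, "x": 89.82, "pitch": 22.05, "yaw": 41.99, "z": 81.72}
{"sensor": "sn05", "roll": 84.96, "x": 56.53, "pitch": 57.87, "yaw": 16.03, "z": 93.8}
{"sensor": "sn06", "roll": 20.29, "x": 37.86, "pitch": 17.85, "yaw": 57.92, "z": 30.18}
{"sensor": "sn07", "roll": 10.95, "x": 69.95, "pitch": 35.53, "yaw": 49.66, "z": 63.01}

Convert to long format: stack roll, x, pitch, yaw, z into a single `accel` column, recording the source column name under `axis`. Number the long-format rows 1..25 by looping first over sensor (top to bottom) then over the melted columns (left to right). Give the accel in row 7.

89.82

25 rows total (5 × 5). Row 7: index ⌊(7-1)/5⌋ = 1 into sensor → sn04; (7-1) mod 5 = 1 into the melted columns → x.
So row 7 is (sn04, x, 89.82); accel = 89.82.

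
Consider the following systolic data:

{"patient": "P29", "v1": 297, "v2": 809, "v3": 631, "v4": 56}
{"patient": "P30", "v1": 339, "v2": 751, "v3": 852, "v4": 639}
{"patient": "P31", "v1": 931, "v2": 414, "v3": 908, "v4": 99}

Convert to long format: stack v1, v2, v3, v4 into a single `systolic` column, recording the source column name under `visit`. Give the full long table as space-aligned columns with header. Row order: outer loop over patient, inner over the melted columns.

Each (patient, column) pair becomes one row: 3 × 4 = 12 rows.
For example, (P29, v1) → systolic=297.

patient  visit  systolic
P29      v1     297     
P29      v2     809     
P29      v3     631     
P29      v4     56      
P30      v1     339     
P30      v2     751     
P30      v3     852     
P30      v4     639     
P31      v1     931     
P31      v2     414     
P31      v3     908     
P31      v4     99      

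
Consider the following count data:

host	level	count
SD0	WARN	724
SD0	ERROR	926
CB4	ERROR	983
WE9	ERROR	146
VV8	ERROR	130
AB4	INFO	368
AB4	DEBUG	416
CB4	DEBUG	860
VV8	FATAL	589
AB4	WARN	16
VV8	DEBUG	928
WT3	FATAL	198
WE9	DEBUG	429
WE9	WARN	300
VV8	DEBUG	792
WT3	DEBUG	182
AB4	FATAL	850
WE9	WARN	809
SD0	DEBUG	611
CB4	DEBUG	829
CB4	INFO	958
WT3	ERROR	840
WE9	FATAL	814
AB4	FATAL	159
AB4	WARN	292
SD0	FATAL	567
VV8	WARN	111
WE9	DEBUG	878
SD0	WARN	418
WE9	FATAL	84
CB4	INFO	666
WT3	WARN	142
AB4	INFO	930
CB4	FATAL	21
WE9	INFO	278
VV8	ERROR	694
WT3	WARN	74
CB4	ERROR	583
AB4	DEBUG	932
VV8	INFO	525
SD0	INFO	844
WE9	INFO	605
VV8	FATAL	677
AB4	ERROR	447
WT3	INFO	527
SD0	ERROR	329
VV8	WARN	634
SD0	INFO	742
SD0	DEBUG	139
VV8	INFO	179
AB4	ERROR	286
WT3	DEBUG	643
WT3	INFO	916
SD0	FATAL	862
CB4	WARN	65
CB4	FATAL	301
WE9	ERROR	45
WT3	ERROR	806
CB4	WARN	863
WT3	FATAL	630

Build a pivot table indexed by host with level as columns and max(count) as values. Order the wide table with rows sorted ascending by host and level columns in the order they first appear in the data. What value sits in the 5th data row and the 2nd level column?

With rows sorted ascending by host, row 5 is host=WE9. level columns in first-appearance order: WARN, ERROR, INFO, DEBUG, FATAL; column 2 is ERROR.
Long rows with host=WE9, level=ERROR: max(146, 45) = 146.

146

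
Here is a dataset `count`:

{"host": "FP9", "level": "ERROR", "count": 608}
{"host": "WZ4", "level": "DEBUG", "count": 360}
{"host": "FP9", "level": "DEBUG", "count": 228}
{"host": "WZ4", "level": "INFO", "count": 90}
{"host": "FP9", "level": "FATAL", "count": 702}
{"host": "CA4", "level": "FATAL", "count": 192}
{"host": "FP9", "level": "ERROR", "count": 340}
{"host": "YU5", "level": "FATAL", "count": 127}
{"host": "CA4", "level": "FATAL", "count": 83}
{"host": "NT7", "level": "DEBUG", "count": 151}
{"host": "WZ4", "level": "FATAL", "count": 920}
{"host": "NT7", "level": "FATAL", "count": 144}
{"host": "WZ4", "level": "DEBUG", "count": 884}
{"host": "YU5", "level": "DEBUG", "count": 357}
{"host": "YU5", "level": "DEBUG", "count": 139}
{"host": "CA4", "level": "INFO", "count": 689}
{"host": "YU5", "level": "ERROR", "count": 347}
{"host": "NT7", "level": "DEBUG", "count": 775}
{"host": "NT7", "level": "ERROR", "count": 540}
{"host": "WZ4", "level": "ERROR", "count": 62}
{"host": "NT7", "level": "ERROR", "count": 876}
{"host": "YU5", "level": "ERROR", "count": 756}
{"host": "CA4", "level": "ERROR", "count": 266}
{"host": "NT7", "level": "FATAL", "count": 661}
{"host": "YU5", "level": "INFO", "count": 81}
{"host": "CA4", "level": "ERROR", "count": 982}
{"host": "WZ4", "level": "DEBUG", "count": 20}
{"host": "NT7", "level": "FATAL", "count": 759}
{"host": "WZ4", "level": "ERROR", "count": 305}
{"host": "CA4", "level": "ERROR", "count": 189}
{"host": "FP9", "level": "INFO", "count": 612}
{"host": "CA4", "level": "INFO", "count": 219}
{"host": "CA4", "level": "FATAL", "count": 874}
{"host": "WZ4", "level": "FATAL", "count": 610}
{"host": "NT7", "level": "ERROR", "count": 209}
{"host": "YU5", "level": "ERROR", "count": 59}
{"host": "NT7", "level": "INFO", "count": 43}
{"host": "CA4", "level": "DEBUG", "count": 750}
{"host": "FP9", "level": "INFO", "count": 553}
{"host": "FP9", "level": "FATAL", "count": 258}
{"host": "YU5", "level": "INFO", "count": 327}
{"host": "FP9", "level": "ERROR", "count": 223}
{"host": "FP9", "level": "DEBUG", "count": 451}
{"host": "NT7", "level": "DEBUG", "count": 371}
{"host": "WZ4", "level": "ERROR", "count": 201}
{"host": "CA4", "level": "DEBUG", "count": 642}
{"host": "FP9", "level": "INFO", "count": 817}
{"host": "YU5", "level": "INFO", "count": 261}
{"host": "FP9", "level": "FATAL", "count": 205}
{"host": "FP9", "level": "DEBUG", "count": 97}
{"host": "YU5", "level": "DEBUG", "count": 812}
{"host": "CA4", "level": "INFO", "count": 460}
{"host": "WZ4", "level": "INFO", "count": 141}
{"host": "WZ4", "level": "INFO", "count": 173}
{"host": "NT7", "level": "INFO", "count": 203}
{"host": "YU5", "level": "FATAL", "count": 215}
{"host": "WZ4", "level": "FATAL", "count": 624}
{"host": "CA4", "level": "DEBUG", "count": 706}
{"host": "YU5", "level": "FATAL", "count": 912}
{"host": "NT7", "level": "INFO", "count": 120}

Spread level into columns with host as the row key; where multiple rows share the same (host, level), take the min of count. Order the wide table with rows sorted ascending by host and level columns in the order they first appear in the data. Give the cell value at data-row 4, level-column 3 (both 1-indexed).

With rows sorted ascending by host, row 4 is host=WZ4. level columns in first-appearance order: ERROR, DEBUG, INFO, FATAL; column 3 is INFO.
Long rows with host=WZ4, level=INFO: min(90, 141, 173) = 90.

90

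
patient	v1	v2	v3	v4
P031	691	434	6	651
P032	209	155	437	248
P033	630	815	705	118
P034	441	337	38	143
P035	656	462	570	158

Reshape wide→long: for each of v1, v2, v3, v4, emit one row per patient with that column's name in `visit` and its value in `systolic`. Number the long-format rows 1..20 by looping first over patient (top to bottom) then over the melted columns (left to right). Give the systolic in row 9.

630

20 rows total (5 × 4). Row 9: index ⌊(9-1)/4⌋ = 2 into patient → P033; (9-1) mod 4 = 0 into the melted columns → v1.
So row 9 is (P033, v1, 630); systolic = 630.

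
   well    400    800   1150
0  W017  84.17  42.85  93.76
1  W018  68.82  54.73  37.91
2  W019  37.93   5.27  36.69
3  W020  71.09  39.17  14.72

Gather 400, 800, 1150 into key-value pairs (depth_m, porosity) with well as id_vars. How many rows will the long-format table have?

12

4 well values × 3 melted columns = 12 rows.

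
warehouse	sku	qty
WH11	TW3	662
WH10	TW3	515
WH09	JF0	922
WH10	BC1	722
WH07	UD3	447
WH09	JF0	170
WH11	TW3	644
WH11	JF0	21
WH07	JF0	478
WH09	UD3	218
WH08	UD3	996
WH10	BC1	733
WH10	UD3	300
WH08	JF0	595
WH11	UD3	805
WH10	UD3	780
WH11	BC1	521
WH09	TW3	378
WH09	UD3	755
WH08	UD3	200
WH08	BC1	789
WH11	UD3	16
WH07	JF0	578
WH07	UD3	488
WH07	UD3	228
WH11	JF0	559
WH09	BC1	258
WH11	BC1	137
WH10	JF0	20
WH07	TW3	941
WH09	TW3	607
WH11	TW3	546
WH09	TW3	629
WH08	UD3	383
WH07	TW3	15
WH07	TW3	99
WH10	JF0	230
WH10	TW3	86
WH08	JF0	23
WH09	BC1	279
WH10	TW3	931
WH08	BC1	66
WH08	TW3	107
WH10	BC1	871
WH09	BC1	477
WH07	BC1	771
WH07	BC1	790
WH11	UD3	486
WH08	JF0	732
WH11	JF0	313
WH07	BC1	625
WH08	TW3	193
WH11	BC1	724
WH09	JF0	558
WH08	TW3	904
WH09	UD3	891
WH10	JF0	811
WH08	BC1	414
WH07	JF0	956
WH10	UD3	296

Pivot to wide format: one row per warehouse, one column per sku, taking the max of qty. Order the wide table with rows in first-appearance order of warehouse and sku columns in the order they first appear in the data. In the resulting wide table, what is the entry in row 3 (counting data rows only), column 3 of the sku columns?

477

With rows in first-appearance order of warehouse, row 3 is warehouse=WH09. sku columns in first-appearance order: TW3, JF0, BC1, UD3; column 3 is BC1.
Long rows with warehouse=WH09, sku=BC1: max(258, 279, 477) = 477.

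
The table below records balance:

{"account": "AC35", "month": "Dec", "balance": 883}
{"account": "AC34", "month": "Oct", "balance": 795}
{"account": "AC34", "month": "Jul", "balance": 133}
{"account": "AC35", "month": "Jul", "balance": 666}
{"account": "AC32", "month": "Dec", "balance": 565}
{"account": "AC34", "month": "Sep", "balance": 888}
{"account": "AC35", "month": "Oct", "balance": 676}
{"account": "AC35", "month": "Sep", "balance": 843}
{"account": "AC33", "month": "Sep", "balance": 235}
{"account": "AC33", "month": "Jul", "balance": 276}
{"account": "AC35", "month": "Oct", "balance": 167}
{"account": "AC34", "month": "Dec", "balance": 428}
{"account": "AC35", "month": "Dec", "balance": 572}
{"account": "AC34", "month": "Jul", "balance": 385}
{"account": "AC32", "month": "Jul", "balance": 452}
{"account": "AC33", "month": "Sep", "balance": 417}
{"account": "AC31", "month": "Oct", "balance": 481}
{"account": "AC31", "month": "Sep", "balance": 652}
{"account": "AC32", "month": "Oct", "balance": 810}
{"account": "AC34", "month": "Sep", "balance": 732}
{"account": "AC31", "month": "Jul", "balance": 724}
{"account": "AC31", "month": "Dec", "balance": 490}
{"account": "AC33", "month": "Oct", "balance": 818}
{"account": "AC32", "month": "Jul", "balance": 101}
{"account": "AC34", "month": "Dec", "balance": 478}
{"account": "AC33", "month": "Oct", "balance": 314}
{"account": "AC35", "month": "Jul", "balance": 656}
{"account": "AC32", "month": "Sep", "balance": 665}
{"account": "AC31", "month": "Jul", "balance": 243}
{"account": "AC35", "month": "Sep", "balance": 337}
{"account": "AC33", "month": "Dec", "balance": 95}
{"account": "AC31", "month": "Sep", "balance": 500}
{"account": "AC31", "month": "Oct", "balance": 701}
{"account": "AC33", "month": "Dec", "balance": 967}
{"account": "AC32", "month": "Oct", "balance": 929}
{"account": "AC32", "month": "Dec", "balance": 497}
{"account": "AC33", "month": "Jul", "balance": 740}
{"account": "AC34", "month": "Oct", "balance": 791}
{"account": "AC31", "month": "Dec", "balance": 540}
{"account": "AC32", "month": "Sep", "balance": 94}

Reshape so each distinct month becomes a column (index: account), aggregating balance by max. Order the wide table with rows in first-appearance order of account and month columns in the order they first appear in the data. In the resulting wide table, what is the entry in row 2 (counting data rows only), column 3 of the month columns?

385

With rows in first-appearance order of account, row 2 is account=AC34. month columns in first-appearance order: Dec, Oct, Jul, Sep; column 3 is Jul.
Long rows with account=AC34, month=Jul: max(133, 385) = 385.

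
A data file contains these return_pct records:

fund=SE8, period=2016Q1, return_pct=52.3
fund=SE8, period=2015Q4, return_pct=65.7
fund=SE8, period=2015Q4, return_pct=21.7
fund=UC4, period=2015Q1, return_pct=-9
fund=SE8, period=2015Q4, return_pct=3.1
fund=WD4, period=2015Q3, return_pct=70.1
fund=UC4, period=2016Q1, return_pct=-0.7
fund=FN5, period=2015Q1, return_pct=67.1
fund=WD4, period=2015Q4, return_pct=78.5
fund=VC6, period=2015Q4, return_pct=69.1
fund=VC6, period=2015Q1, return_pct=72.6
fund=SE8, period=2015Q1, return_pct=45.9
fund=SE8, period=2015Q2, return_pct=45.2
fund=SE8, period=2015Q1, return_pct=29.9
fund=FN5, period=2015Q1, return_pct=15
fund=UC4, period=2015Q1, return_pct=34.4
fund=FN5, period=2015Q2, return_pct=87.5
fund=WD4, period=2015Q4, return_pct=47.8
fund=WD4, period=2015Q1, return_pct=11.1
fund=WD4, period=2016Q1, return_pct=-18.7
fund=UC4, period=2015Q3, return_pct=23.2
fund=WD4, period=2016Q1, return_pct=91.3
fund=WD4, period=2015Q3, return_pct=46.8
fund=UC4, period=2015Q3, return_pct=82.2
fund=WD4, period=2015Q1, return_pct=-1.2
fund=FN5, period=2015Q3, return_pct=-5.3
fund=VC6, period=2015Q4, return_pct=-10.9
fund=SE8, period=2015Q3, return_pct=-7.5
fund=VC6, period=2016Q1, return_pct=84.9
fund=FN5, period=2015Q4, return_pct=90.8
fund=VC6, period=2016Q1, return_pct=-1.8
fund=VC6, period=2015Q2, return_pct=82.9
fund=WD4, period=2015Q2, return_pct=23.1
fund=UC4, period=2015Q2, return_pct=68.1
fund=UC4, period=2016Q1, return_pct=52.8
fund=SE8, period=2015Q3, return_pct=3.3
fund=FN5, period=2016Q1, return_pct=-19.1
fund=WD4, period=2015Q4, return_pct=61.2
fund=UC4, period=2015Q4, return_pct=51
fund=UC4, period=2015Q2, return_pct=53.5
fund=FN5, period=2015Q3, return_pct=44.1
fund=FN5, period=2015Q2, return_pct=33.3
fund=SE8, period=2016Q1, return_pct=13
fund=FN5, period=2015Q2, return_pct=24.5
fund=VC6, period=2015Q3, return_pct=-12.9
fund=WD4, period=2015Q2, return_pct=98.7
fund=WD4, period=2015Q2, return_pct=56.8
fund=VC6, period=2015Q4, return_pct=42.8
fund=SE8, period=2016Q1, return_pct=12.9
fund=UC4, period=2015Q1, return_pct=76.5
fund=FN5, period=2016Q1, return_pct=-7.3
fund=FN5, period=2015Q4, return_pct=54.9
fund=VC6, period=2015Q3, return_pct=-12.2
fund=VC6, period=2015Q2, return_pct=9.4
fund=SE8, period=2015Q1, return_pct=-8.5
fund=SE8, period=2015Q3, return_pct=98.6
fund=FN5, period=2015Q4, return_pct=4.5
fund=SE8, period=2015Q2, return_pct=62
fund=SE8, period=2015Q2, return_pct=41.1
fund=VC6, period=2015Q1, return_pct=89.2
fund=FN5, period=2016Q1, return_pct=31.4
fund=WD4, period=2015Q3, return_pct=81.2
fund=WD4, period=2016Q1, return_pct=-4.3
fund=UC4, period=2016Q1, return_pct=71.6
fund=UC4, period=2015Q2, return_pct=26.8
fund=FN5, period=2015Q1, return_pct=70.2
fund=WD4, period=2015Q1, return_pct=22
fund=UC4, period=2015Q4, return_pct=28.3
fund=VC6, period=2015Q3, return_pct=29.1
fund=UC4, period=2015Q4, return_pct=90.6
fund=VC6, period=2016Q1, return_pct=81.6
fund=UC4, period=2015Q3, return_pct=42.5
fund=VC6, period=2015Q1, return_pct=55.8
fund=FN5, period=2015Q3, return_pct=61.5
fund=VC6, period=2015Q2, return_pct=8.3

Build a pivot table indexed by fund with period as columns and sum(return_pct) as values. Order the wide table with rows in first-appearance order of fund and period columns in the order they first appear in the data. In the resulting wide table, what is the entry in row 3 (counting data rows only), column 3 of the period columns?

With rows in first-appearance order of fund, row 3 is fund=WD4. period columns in first-appearance order: 2016Q1, 2015Q4, 2015Q1, 2015Q3, 2015Q2; column 3 is 2015Q1.
Long rows with fund=WD4, period=2015Q1: 11.1 + -1.2 + 22 = 31.9.

31.9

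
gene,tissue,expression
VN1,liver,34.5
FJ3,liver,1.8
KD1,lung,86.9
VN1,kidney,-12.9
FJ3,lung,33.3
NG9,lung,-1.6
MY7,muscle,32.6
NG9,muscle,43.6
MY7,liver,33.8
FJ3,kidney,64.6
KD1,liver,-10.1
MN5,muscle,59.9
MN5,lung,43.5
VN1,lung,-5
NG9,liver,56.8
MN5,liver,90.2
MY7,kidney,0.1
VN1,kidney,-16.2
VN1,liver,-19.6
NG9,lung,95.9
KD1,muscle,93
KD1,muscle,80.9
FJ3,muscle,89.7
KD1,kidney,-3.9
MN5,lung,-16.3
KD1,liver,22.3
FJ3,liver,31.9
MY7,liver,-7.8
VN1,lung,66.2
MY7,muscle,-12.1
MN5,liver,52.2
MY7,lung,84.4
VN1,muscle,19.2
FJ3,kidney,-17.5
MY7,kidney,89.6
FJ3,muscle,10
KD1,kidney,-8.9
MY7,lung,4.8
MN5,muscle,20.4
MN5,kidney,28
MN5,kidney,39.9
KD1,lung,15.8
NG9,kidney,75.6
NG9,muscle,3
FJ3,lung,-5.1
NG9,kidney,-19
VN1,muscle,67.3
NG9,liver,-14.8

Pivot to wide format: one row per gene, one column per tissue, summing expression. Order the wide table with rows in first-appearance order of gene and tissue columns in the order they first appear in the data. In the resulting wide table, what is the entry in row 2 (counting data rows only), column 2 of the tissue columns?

28.2

With rows in first-appearance order of gene, row 2 is gene=FJ3. tissue columns in first-appearance order: liver, lung, kidney, muscle; column 2 is lung.
Long rows with gene=FJ3, tissue=lung: 33.3 + -5.1 = 28.2.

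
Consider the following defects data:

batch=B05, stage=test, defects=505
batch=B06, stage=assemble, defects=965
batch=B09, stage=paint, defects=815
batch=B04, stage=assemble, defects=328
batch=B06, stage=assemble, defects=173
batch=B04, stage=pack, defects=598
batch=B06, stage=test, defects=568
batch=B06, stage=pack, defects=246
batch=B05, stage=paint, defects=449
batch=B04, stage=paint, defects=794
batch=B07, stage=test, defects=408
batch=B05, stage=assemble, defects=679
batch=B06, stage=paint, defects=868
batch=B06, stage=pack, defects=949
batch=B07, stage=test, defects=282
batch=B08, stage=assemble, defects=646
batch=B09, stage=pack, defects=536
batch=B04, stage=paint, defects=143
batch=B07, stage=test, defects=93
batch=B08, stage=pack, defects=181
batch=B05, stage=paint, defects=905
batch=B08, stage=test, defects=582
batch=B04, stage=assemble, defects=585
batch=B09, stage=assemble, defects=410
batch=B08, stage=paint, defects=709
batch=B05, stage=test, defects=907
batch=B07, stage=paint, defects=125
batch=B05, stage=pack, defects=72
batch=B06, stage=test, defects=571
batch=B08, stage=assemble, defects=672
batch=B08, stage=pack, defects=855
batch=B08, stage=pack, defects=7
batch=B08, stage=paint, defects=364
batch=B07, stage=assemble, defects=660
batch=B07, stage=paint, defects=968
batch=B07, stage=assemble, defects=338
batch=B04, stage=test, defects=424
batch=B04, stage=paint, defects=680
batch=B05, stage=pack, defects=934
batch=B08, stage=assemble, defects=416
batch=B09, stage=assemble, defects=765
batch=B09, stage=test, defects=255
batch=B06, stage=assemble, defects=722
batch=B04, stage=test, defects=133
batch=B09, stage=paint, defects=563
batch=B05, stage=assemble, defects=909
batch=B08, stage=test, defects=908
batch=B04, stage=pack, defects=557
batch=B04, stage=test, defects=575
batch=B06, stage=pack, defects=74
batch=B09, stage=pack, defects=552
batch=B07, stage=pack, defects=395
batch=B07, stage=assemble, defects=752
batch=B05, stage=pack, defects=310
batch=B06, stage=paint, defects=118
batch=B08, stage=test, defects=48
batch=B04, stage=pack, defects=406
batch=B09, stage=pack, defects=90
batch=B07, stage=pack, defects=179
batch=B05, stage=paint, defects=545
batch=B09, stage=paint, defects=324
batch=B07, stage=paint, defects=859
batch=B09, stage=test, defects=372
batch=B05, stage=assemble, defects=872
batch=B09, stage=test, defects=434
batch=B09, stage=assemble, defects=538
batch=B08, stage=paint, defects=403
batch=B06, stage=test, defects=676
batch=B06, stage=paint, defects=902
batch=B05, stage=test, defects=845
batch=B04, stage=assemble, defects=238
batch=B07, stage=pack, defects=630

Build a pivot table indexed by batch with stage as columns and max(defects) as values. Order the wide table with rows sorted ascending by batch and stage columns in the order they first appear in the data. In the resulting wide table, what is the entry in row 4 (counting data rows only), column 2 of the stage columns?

With rows sorted ascending by batch, row 4 is batch=B07. stage columns in first-appearance order: test, assemble, paint, pack; column 2 is assemble.
Long rows with batch=B07, stage=assemble: max(660, 338, 752) = 752.

752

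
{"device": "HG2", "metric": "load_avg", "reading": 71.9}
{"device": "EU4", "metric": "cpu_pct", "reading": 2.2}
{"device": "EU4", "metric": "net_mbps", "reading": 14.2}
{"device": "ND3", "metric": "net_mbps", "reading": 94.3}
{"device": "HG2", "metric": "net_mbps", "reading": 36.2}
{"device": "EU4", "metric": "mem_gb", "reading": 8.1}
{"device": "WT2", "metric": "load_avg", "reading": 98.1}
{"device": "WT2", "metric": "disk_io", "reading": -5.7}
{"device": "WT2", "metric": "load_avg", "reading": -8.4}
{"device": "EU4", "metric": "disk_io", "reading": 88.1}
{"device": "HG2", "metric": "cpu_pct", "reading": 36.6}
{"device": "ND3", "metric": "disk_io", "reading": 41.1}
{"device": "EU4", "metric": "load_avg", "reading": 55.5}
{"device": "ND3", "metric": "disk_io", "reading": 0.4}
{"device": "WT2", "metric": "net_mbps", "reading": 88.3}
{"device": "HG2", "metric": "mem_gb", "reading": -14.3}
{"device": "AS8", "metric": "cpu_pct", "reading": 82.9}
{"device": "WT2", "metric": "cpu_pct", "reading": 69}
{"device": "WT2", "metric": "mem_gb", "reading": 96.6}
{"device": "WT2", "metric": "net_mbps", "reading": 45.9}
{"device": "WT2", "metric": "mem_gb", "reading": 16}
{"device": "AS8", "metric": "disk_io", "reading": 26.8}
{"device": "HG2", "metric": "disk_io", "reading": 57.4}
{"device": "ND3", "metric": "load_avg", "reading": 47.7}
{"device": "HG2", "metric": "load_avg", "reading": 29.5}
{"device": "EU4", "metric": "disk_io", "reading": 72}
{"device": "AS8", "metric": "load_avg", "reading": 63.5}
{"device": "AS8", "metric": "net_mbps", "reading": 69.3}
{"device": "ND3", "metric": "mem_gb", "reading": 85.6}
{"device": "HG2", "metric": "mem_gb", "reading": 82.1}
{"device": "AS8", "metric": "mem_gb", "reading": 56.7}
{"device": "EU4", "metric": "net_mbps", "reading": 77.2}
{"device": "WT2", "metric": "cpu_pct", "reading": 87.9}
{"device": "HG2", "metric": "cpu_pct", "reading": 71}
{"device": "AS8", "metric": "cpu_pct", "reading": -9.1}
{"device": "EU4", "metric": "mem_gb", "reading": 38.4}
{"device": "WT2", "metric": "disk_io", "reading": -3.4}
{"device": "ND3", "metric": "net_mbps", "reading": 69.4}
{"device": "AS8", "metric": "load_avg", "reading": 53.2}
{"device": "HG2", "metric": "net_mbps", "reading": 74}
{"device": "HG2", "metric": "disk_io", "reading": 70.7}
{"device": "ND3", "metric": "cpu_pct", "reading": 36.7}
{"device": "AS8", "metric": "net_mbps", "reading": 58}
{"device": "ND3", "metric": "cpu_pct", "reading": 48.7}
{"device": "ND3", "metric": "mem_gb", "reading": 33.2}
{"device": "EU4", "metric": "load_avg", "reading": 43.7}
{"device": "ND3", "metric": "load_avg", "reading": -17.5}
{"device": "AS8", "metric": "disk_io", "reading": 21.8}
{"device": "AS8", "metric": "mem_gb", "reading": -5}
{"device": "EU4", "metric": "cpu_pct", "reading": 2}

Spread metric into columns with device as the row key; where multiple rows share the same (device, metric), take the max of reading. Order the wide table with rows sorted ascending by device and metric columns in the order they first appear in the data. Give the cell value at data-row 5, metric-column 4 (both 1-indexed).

96.6

With rows sorted ascending by device, row 5 is device=WT2. metric columns in first-appearance order: load_avg, cpu_pct, net_mbps, mem_gb, disk_io; column 4 is mem_gb.
Long rows with device=WT2, metric=mem_gb: max(96.6, 16) = 96.6.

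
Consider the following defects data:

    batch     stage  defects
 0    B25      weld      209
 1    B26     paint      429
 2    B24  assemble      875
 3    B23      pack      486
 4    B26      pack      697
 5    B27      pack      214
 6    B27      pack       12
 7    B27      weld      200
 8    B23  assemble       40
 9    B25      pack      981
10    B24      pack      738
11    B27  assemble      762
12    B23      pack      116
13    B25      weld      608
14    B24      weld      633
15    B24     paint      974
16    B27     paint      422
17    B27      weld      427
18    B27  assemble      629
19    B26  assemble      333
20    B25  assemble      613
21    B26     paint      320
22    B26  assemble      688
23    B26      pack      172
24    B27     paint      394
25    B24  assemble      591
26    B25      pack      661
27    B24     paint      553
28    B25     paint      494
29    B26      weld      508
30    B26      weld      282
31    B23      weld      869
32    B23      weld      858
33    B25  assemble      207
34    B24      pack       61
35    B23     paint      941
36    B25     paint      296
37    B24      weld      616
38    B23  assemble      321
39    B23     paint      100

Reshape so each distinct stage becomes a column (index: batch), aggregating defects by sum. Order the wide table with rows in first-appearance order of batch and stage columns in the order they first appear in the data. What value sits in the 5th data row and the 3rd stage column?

With rows in first-appearance order of batch, row 5 is batch=B27. stage columns in first-appearance order: weld, paint, assemble, pack; column 3 is assemble.
Long rows with batch=B27, stage=assemble: 762 + 629 = 1391.

1391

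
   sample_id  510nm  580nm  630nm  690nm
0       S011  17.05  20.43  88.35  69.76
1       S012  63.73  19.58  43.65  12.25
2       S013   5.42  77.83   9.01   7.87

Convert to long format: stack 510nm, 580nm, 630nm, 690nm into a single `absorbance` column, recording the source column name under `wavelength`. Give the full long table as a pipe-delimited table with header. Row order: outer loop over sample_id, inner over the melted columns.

Each (sample_id, column) pair becomes one row: 3 × 4 = 12 rows.
For example, (S011, 510nm) → absorbance=17.05.

| sample_id | wavelength | absorbance |
| S011 | 510nm | 17.05 |
| S011 | 580nm | 20.43 |
| S011 | 630nm | 88.35 |
| S011 | 690nm | 69.76 |
| S012 | 510nm | 63.73 |
| S012 | 580nm | 19.58 |
| S012 | 630nm | 43.65 |
| S012 | 690nm | 12.25 |
| S013 | 510nm | 5.42 |
| S013 | 580nm | 77.83 |
| S013 | 630nm | 9.01 |
| S013 | 690nm | 7.87 |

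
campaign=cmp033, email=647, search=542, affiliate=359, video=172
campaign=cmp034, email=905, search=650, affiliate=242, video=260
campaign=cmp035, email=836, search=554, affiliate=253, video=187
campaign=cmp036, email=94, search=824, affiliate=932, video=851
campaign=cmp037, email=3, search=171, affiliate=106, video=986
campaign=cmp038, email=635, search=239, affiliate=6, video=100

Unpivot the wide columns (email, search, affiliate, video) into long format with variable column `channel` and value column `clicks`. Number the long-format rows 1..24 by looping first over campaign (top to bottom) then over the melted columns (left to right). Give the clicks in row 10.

24 rows total (6 × 4). Row 10: index ⌊(10-1)/4⌋ = 2 into campaign → cmp035; (10-1) mod 4 = 1 into the melted columns → search.
So row 10 is (cmp035, search, 554); clicks = 554.

554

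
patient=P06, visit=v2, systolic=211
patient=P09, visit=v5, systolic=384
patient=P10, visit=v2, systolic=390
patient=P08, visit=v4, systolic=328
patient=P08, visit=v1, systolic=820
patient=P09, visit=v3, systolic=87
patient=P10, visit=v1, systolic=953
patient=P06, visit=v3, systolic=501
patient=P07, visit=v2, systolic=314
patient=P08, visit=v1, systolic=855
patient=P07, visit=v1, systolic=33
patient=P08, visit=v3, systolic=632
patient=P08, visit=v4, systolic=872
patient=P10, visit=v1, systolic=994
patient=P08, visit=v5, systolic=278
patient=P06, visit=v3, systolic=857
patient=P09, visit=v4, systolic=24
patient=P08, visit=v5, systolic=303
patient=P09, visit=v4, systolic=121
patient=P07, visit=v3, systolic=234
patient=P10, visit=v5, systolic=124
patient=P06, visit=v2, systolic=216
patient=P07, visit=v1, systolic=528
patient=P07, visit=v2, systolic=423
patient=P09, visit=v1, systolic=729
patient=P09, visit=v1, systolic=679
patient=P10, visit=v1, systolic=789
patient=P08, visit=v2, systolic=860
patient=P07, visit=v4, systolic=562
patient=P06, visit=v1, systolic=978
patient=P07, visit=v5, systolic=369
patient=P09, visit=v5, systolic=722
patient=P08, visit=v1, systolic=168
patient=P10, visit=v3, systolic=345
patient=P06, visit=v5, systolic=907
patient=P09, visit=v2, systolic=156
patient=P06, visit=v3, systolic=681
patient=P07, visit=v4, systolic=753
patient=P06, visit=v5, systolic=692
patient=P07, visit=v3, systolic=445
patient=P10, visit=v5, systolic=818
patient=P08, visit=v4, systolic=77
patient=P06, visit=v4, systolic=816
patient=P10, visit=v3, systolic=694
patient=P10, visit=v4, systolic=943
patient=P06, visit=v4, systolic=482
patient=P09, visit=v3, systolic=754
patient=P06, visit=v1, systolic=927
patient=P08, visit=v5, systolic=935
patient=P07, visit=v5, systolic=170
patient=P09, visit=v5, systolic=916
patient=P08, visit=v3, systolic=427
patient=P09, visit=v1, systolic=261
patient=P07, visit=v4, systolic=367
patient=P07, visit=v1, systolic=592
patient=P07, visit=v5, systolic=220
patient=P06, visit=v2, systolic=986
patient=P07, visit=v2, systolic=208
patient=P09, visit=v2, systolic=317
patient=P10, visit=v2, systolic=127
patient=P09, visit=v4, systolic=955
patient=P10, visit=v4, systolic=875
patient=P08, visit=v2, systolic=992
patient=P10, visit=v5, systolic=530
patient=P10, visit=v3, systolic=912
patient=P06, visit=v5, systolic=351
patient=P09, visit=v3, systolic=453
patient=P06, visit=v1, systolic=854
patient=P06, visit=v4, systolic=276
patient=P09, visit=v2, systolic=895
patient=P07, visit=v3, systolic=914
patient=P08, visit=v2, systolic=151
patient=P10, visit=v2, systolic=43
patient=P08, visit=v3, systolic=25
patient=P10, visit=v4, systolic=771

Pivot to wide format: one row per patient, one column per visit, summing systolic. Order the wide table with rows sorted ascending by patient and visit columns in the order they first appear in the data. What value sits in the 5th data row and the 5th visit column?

With rows sorted ascending by patient, row 5 is patient=P10. visit columns in first-appearance order: v2, v5, v4, v1, v3; column 5 is v3.
Long rows with patient=P10, visit=v3: 345 + 694 + 912 = 1951.

1951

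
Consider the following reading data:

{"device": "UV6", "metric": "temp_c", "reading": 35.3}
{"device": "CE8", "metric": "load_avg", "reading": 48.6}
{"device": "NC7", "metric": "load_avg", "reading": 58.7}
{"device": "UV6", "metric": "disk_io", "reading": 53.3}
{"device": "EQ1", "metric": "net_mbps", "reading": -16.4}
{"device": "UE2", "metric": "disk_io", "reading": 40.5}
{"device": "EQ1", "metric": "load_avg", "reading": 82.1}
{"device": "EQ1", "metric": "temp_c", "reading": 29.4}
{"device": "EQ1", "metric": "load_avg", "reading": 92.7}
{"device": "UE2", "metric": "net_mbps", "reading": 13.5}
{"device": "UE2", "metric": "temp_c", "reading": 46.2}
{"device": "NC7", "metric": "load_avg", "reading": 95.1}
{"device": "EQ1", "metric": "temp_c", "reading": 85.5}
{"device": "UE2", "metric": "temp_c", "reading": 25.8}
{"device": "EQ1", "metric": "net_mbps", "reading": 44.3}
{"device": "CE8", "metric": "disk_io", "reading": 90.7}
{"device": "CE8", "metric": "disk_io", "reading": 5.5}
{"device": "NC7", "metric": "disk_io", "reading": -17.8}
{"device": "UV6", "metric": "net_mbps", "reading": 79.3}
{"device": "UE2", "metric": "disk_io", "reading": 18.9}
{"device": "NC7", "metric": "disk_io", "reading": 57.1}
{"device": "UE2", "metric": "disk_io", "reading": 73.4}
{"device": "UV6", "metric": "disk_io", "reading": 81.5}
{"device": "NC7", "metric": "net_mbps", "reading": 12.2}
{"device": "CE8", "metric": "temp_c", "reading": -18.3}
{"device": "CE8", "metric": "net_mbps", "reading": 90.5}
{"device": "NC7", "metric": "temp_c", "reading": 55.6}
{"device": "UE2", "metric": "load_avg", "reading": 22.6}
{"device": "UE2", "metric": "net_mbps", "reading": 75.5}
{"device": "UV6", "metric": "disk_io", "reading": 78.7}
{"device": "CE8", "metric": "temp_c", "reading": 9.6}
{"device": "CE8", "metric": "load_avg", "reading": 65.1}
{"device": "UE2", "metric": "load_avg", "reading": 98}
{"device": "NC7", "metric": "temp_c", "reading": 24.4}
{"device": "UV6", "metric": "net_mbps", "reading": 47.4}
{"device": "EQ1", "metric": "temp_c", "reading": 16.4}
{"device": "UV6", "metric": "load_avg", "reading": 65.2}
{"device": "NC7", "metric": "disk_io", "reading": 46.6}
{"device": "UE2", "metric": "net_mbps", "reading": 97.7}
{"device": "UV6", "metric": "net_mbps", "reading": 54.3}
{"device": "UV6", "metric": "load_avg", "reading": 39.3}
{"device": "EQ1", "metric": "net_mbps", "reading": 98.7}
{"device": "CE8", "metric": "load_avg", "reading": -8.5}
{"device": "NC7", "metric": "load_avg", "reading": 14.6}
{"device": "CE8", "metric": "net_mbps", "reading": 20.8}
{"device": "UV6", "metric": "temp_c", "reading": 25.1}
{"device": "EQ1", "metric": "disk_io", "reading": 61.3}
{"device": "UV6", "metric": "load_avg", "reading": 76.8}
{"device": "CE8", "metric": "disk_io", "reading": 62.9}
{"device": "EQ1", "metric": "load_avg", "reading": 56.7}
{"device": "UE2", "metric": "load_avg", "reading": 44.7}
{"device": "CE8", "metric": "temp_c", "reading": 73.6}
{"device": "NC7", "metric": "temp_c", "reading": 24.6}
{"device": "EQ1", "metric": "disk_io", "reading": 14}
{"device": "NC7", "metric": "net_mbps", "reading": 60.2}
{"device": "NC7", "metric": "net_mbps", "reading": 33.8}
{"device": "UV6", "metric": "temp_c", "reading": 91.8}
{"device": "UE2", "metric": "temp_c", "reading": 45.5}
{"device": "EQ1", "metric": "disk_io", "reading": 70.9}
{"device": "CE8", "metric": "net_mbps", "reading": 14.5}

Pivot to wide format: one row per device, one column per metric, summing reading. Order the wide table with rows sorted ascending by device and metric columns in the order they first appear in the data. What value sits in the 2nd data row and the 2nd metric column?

With rows sorted ascending by device, row 2 is device=EQ1. metric columns in first-appearance order: temp_c, load_avg, disk_io, net_mbps; column 2 is load_avg.
Long rows with device=EQ1, metric=load_avg: 82.1 + 92.7 + 56.7 = 231.5.

231.5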